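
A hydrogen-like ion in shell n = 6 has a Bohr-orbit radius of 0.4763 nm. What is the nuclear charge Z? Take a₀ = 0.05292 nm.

r_n = n²a₀/Z ⇒ Z = n²a₀/r = 6² × 0.05292 / 0.4763 ≈ 4.00
Z = 4

4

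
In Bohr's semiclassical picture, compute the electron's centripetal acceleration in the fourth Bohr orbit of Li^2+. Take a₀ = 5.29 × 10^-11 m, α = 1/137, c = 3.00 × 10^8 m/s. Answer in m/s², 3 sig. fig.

r = n²a₀/Z = 2.82 × 10^-10 m, v = Zαc/n = 1.64 × 10^6 m/s
a = v²/r = (1.64 × 10^6)² / 2.82 × 10^-10 = 9.56 × 10^21 m/s²

9.56 × 10^21 m/s²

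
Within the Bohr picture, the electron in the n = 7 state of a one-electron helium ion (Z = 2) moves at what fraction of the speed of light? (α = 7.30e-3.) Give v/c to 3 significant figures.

0.00209

v_n = Zαc/n, so v/c = Zα/n = 2 × 0.00730 / 7 = 0.00209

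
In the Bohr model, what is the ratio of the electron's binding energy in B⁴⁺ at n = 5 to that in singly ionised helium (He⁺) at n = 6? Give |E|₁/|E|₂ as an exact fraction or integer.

9

|E| ∝ Z^2 · n^-2
|E|₁/|E|₂ = (5/2)^2 · (5/6)^-2 = 9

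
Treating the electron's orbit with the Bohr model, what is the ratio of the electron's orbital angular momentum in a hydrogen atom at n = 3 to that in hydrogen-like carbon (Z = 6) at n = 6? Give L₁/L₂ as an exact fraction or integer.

L = nℏ is independent of Z.
L₁/L₂ = n₁/n₂ = 3/6 = 1/2

1/2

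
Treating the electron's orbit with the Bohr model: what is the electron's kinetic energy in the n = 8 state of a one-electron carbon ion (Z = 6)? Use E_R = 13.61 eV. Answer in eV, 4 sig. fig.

For a Coulomb orbit the virial theorem gives K = −E_n.
E_n = −E_R·Z²/n², so K = E_R·Z²/n² = 13.61 × 6²/8² = 7.656 eV

7.656 eV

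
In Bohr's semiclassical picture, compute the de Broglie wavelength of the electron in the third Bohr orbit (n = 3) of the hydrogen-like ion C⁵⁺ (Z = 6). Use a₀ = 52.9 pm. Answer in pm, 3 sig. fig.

166 pm

The Bohr quantisation condition is nλ = 2πr_n.
r_n = n²a₀/Z = 79.3 pm
λ = 2πr_n/n = 2π·79.3/3 = 166 pm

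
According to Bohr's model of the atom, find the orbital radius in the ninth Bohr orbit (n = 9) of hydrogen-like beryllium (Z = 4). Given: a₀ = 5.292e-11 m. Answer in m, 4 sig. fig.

1.072e-9 m

r_n = n²a₀/Z = 9² × 5.292e-11 / 4
    = 81 × 5.292e-11 / 4 = 1.072e-9 m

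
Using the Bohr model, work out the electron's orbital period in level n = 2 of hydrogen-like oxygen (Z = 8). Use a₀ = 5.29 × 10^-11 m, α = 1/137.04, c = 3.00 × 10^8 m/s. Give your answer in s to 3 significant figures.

r = n²a₀/Z = 2²·5.29 × 10^-11/8 = 2.65 × 10^-11 m
v = Zαc/n = 8·0.00730·3.00 × 10^8/2 = 8.76 × 10^6 m/s
T = 2πr/v = 1.90 × 10^-17 s

1.90 × 10^-17 s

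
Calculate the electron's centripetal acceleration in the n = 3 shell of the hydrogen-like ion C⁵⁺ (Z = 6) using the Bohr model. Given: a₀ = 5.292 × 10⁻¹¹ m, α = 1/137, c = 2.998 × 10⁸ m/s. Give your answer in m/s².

2.413 × 10²³ m/s²

r = n²a₀/Z = 7.938 × 10⁻¹¹ m, v = Zαc/n = 4.377 × 10⁶ m/s
a = v²/r = (4.377 × 10⁶)² / 7.938 × 10⁻¹¹ = 2.413 × 10²³ m/s²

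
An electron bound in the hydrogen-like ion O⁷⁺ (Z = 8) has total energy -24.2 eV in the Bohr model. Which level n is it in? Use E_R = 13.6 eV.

6

E_n = −E_R Z²/n² ⇒ n² = E_R Z²/(−E_n) = 13.6 × 8² / 24.2 ≈ 35.97
n = 6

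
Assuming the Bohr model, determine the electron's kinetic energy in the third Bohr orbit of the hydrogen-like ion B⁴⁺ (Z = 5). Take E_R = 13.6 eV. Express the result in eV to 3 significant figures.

37.8 eV

For a Coulomb orbit the virial theorem gives K = −E_n.
E_n = −E_R·Z²/n², so K = E_R·Z²/n² = 13.6 × 5²/3² = 37.8 eV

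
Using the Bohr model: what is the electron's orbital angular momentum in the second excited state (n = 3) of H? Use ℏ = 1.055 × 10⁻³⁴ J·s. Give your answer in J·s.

3.165 × 10⁻³⁴ J·s

L_n = nℏ = 3 × 1.055 × 10⁻³⁴ = 3.165 × 10⁻³⁴ J·s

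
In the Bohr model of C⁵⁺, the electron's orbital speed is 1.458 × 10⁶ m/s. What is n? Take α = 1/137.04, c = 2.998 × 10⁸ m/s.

9

v_n = Zαc/n ⇒ n = Zαc/v = 6 × 0.007297 × 2.998 × 10⁸ / 1.458 × 10⁶ ≈ 9.00
n = 9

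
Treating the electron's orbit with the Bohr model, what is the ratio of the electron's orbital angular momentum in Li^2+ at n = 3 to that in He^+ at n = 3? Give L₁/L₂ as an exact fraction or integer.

L = nℏ is independent of Z.
L₁/L₂ = n₁/n₂ = 3/3 = 1

1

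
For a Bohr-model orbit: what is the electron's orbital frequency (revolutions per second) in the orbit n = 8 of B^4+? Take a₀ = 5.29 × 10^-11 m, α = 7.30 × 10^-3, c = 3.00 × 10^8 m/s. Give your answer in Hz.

3.22 × 10^14 Hz

r = n²a₀/Z = 6.77 × 10^-10 m, v = Zαc/n = 1.37 × 10^6 m/s
f = v/(2πr) = 3.22 × 10^14 Hz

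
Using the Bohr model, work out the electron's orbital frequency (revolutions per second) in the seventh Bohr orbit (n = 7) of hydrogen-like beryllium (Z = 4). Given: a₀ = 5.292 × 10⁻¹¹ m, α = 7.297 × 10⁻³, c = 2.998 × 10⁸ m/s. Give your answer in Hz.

3.069 × 10¹⁴ Hz

r = n²a₀/Z = 6.483 × 10⁻¹⁰ m, v = Zαc/n = 1.250 × 10⁶ m/s
f = v/(2πr) = 3.069 × 10¹⁴ Hz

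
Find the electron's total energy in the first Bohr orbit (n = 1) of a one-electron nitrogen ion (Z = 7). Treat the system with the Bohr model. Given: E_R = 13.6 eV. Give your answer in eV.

-666 eV

E_n = −E_R·Z²/n² = −13.6 × 7²/1² = -666 eV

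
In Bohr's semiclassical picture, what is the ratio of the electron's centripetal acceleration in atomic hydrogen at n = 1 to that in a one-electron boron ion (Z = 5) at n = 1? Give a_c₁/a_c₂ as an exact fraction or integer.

a_c ∝ Z^3 · n^-4
a_c₁/a_c₂ = (1/5)^3 · (1/1)^-4 = 1/125

1/125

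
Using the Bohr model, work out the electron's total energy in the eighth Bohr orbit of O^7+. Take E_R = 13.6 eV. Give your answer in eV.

E_n = −E_R·Z²/n² = −13.6 × 8²/8² = -13.6 eV

-13.6 eV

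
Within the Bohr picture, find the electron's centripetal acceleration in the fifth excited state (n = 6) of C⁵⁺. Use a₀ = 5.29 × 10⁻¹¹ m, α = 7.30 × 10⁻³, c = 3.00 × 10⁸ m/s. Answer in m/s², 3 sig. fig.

1.51 × 10²² m/s²

r = n²a₀/Z = 3.17 × 10⁻¹⁰ m, v = Zαc/n = 2.19 × 10⁶ m/s
a = v²/r = (2.19 × 10⁶)² / 3.17 × 10⁻¹⁰ = 1.51 × 10²² m/s²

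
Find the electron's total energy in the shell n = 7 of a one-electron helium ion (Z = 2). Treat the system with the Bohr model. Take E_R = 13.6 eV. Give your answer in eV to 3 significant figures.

-1.11 eV

E_n = −E_R·Z²/n² = −13.6 × 2²/7² = -1.11 eV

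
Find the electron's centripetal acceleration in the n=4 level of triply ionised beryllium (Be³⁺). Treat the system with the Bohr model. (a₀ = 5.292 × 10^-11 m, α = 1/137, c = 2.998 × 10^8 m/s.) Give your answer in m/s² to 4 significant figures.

2.262 × 10^22 m/s²

r = n²a₀/Z = 2.117 × 10^-10 m, v = Zαc/n = 2.188 × 10^6 m/s
a = v²/r = (2.188 × 10^6)² / 2.117 × 10^-10 = 2.262 × 10^22 m/s²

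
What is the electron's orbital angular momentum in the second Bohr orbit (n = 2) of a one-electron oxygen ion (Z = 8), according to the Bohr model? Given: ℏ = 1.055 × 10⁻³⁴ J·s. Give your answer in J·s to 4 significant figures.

L_n = nℏ = 2 × 1.055 × 10⁻³⁴ = 2.110 × 10⁻³⁴ J·s

2.110 × 10⁻³⁴ J·s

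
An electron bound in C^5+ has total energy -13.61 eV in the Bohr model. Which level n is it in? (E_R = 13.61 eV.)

E_n = −E_R Z²/n² ⇒ n² = E_R Z²/(−E_n) = 13.61 × 6² / 13.61 ≈ 36.00
n = 6

6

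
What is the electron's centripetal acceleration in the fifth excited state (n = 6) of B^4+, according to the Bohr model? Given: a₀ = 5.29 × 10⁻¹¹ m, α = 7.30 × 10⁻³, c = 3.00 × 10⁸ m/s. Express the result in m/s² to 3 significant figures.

8.74 × 10²¹ m/s²

r = n²a₀/Z = 3.81 × 10⁻¹⁰ m, v = Zαc/n = 1.82 × 10⁶ m/s
a = v²/r = (1.82 × 10⁶)² / 3.81 × 10⁻¹⁰ = 8.74 × 10²¹ m/s²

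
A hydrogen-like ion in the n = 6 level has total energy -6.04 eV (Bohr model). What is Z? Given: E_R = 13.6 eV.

E_n = −E_R Z²/n² ⇒ Z² = −E_n n²/E_R = 6.04 × 6² / 13.6 ≈ 15.99
Z = 4

4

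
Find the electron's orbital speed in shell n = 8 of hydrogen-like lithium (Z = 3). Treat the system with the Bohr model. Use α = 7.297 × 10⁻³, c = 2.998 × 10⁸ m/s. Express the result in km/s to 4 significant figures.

v_n = Zαc/n = 3 × 0.007297 × 2.998 × 10⁸ / 8
    = 820.4 km/s

820.4 km/s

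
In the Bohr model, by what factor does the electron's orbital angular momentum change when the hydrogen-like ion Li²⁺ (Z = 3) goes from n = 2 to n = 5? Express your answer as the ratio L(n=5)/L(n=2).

L = nℏ depends only on n, so L ∝ n.
L(n=5)/L(n=2) = (5/2)^1 = 5/2

5/2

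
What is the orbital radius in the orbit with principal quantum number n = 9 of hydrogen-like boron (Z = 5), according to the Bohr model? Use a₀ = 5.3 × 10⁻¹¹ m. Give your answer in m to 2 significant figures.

8.6 × 10⁻¹⁰ m

r_n = n²a₀/Z = 9² × 5.3 × 10⁻¹¹ / 5
    = 81 × 5.3 × 10⁻¹¹ / 5 = 8.6 × 10⁻¹⁰ m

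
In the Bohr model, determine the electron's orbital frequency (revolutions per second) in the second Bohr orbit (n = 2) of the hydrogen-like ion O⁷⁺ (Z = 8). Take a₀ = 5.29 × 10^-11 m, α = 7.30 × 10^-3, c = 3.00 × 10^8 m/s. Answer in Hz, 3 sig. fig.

5.27 × 10^16 Hz

r = n²a₀/Z = 2.65 × 10^-11 m, v = Zαc/n = 8.76 × 10^6 m/s
f = v/(2πr) = 5.27 × 10^16 Hz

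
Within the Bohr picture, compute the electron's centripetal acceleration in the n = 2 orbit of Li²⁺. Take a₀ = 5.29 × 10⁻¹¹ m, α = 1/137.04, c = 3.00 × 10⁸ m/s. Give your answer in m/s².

r = n²a₀/Z = 7.05 × 10⁻¹¹ m, v = Zαc/n = 3.28 × 10⁶ m/s
a = v²/r = (3.28 × 10⁶)² / 7.05 × 10⁻¹¹ = 1.53 × 10²³ m/s²

1.53 × 10²³ m/s²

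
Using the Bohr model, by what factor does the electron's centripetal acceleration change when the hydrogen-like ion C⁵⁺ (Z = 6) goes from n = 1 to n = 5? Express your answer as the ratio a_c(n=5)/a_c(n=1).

a_c ∝ Z^3 · n^-4; with Z fixed, a_c ∝ n^-4.
a_c(n=5)/a_c(n=1) = (5/1)^-4 = 1/625

1/625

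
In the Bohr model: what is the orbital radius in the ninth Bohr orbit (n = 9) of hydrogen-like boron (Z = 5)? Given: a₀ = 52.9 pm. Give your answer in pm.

857 pm

r_n = n²a₀/Z = 9² × 52.9 / 5
    = 81 × 52.9 / 5 = 857 pm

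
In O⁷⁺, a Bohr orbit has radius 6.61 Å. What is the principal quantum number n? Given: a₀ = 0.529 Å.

10

r_n = n²a₀/Z ⇒ n² = rZ/a₀ = 6.61 × 8 / 0.529 ≈ 99.96
n = 10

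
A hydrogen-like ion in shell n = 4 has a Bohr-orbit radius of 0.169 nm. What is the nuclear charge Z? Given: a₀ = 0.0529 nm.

r_n = n²a₀/Z ⇒ Z = n²a₀/r = 4² × 0.0529 / 0.169 ≈ 5.01
Z = 5

5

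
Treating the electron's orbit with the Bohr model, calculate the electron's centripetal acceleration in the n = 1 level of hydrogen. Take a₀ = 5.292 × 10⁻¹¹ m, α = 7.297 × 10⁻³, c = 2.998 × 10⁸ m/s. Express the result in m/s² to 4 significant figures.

9.043 × 10²² m/s²

r = n²a₀/Z = 5.292 × 10⁻¹¹ m, v = Zαc/n = 2.188 × 10⁶ m/s
a = v²/r = (2.188 × 10⁶)² / 5.292 × 10⁻¹¹ = 9.043 × 10²² m/s²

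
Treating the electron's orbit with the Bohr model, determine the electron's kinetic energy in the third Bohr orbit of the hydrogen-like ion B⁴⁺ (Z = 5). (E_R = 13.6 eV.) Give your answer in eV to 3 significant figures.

For a Coulomb orbit the virial theorem gives K = −E_n.
E_n = −E_R·Z²/n², so K = E_R·Z²/n² = 13.6 × 5²/3² = 37.8 eV

37.8 eV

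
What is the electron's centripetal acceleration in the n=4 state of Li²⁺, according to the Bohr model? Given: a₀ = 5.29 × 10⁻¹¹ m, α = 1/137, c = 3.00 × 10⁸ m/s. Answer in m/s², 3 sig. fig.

r = n²a₀/Z = 2.82 × 10⁻¹⁰ m, v = Zαc/n = 1.64 × 10⁶ m/s
a = v²/r = (1.64 × 10⁶)² / 2.82 × 10⁻¹⁰ = 9.56 × 10²¹ m/s²

9.56 × 10²¹ m/s²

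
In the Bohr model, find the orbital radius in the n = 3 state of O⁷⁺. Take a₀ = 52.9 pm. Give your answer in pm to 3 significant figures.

59.5 pm

r_n = n²a₀/Z = 3² × 52.9 / 8
    = 9 × 52.9 / 8 = 59.5 pm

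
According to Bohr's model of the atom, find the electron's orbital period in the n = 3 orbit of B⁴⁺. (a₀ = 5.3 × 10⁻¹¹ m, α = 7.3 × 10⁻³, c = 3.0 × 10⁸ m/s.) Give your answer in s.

r = n²a₀/Z = 3²·5.3 × 10⁻¹¹/5 = 9.5 × 10⁻¹¹ m
v = Zαc/n = 5·0.0073·3.0 × 10⁸/3 = 3.6 × 10⁶ m/s
T = 2πr/v = 1.6 × 10⁻¹⁶ s

1.6 × 10⁻¹⁶ s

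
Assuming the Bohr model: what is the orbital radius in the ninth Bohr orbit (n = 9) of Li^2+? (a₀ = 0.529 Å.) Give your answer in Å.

r_n = n²a₀/Z = 9² × 0.529 / 3
    = 81 × 0.529 / 3 = 14.3 Å

14.3 Å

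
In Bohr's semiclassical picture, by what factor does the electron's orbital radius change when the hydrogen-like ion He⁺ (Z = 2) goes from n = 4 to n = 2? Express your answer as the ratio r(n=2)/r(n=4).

r ∝ Z^-1 · n^2; with Z fixed, r ∝ n^2.
r(n=2)/r(n=4) = (2/4)^2 = 1/4

1/4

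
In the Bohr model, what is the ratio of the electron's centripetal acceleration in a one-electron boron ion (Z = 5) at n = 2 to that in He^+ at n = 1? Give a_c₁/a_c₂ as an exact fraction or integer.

a_c ∝ Z^3 · n^-4
a_c₁/a_c₂ = (5/2)^3 · (2/1)^-4 = 125/128

125/128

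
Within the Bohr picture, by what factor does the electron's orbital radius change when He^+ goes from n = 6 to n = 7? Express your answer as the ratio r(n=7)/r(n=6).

r ∝ Z^-1 · n^2; with Z fixed, r ∝ n^2.
r(n=7)/r(n=6) = (7/6)^2 = 49/36

49/36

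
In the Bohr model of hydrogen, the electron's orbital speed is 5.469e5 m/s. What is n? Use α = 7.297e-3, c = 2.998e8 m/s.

4

v_n = Zαc/n ⇒ n = Zαc/v = 1 × 0.007297 × 2.998e8 / 5.469e5 ≈ 4.00
n = 4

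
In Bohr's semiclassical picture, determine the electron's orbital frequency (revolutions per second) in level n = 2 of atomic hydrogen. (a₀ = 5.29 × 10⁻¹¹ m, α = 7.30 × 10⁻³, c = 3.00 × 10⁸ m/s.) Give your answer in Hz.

8.24 × 10¹⁴ Hz

r = n²a₀/Z = 2.12 × 10⁻¹⁰ m, v = Zαc/n = 1.09 × 10⁶ m/s
f = v/(2πr) = 8.24 × 10¹⁴ Hz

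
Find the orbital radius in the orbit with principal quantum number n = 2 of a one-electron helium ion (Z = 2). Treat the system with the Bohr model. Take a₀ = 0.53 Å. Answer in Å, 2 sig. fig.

r_n = n²a₀/Z = 2² × 0.53 / 2
    = 4 × 0.53 / 2 = 1.1 Å

1.1 Å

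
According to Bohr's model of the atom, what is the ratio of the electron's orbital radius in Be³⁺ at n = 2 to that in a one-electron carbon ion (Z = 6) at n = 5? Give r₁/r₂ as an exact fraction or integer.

r ∝ Z^-1 · n^2
r₁/r₂ = (4/6)^-1 · (2/5)^2 = 6/25

6/25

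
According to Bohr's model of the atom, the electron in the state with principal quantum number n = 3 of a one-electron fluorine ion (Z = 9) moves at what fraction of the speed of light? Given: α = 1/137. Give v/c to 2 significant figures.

0.022

v_n = Zαc/n, so v/c = Zα/n = 9 × 0.0073 / 3 = 0.022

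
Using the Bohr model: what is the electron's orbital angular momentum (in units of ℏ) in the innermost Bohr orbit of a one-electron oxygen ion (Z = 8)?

1

L_n = nℏ, so L/ℏ = n = 1.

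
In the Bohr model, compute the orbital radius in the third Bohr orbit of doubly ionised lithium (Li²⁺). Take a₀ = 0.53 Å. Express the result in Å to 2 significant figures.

r_n = n²a₀/Z = 3² × 0.53 / 3
    = 9 × 0.53 / 3 = 1.6 Å

1.6 Å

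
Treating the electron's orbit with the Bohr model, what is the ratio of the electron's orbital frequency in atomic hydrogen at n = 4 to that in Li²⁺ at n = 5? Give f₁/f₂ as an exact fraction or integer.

125/576

f ∝ Z^2 · n^-3
f₁/f₂ = (1/3)^2 · (4/5)^-3 = 125/576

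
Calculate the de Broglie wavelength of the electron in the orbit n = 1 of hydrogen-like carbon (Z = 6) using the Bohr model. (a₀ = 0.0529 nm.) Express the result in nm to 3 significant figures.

0.0554 nm

The Bohr quantisation condition is nλ = 2πr_n.
r_n = n²a₀/Z = 0.00882 nm
λ = 2πr_n/n = 2π·0.00882/1 = 0.0554 nm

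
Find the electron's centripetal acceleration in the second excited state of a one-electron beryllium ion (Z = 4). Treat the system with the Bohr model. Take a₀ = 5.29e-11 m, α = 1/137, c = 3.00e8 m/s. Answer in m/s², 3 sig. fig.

7.16e22 m/s²

r = n²a₀/Z = 1.19e-10 m, v = Zαc/n = 2.92e6 m/s
a = v²/r = (2.92e6)² / 1.19e-10 = 7.16e22 m/s²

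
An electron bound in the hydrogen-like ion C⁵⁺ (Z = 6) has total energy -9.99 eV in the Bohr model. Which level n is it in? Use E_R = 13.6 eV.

E_n = −E_R Z²/n² ⇒ n² = E_R Z²/(−E_n) = 13.6 × 6² / 9.99 ≈ 49.01
n = 7

7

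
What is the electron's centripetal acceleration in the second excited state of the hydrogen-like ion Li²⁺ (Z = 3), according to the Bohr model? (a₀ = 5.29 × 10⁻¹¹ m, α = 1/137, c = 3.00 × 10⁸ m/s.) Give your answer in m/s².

3.02 × 10²² m/s²

r = n²a₀/Z = 1.59 × 10⁻¹⁰ m, v = Zαc/n = 2.19 × 10⁶ m/s
a = v²/r = (2.19 × 10⁶)² / 1.59 × 10⁻¹⁰ = 3.02 × 10²² m/s²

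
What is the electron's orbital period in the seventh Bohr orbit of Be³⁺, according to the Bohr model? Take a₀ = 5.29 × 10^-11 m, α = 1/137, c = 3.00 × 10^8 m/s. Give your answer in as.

r = n²a₀/Z = 7²·5.29 × 10^-11/4 = 6.48 × 10^-10 m
v = Zαc/n = 4·0.00730·3.00 × 10^8/7 = 1.25 × 10^6 m/s
T = 2πr/v = 3.25 × 10^-15 s = 3250 as

3250 as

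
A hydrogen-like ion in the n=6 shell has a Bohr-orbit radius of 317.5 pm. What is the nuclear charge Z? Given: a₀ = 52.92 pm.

6

r_n = n²a₀/Z ⇒ Z = n²a₀/r = 6² × 52.92 / 317.5 ≈ 6.00
Z = 6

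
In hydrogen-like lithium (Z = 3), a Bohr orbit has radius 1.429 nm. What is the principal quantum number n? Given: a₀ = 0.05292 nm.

9

r_n = n²a₀/Z ⇒ n² = rZ/a₀ = 1.429 × 3 / 0.05292 ≈ 81.01
n = 9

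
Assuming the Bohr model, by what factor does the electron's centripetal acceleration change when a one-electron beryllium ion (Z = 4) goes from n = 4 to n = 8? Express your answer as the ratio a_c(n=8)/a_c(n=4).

a_c ∝ Z^3 · n^-4; with Z fixed, a_c ∝ n^-4.
a_c(n=8)/a_c(n=4) = (8/4)^-4 = 1/16

1/16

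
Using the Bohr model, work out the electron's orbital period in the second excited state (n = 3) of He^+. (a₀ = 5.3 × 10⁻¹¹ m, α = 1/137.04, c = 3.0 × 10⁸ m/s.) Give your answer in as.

r = n²a₀/Z = 3²·5.3 × 10⁻¹¹/2 = 2.4 × 10⁻¹⁰ m
v = Zαc/n = 2·0.0073·3.0 × 10⁸/3 = 1.5 × 10⁶ m/s
T = 2πr/v = 1.0 × 10⁻¹⁵ s = 1000 as

1000 as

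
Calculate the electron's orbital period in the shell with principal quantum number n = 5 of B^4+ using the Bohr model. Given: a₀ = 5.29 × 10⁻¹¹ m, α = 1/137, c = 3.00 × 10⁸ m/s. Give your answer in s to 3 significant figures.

r = n²a₀/Z = 5²·5.29 × 10⁻¹¹/5 = 2.64 × 10⁻¹⁰ m
v = Zαc/n = 5·0.00730·3.00 × 10⁸/5 = 2.19 × 10⁶ m/s
T = 2πr/v = 7.59 × 10⁻¹⁶ s

7.59 × 10⁻¹⁶ s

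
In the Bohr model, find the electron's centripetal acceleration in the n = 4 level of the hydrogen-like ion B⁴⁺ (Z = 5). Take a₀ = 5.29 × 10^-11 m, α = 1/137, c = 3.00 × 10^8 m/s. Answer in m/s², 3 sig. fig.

r = n²a₀/Z = 1.69 × 10^-10 m, v = Zαc/n = 2.74 × 10^6 m/s
a = v²/r = (2.74 × 10^6)² / 1.69 × 10^-10 = 4.43 × 10^22 m/s²

4.43 × 10^22 m/s²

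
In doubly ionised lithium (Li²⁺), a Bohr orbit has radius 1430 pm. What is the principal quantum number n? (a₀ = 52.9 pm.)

9

r_n = n²a₀/Z ⇒ n² = rZ/a₀ = 1430 × 3 / 52.9 ≈ 81.10
n = 9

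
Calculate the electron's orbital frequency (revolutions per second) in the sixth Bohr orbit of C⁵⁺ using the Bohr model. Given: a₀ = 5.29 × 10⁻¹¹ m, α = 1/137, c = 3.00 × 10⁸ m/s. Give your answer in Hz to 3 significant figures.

r = n²a₀/Z = 3.17 × 10⁻¹⁰ m, v = Zαc/n = 2.19 × 10⁶ m/s
f = v/(2πr) = 1.10 × 10¹⁵ Hz

1.10 × 10¹⁵ Hz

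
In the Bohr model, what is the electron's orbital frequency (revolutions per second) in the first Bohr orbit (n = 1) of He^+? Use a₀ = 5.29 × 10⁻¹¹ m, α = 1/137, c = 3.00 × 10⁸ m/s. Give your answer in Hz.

r = n²a₀/Z = 2.65 × 10⁻¹¹ m, v = Zαc/n = 4.38 × 10⁶ m/s
f = v/(2πr) = 2.64 × 10¹⁶ Hz

2.64 × 10¹⁶ Hz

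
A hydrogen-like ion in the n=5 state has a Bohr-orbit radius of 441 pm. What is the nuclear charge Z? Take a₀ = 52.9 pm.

r_n = n²a₀/Z ⇒ Z = n²a₀/r = 5² × 52.9 / 441 ≈ 3.00
Z = 3

3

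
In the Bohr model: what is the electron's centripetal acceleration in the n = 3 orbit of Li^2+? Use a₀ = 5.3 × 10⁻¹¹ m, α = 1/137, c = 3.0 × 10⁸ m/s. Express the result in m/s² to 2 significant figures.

r = n²a₀/Z = 1.6 × 10⁻¹⁰ m, v = Zαc/n = 2.2 × 10⁶ m/s
a = v²/r = (2.2 × 10⁶)² / 1.6 × 10⁻¹⁰ = 3.0 × 10²² m/s²

3.0 × 10²² m/s²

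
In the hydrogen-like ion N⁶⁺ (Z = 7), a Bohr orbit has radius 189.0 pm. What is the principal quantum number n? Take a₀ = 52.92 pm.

r_n = n²a₀/Z ⇒ n² = rZ/a₀ = 189.0 × 7 / 52.92 ≈ 25.00
n = 5

5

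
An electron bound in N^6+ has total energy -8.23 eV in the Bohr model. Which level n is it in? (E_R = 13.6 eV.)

E_n = −E_R Z²/n² ⇒ n² = E_R Z²/(−E_n) = 13.6 × 7² / 8.23 ≈ 80.97
n = 9

9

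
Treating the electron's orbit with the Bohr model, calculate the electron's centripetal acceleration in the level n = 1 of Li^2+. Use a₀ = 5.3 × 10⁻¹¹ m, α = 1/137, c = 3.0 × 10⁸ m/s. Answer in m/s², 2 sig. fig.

2.4 × 10²⁴ m/s²

r = n²a₀/Z = 1.8 × 10⁻¹¹ m, v = Zαc/n = 6.6 × 10⁶ m/s
a = v²/r = (6.6 × 10⁶)² / 1.8 × 10⁻¹¹ = 2.4 × 10²⁴ m/s²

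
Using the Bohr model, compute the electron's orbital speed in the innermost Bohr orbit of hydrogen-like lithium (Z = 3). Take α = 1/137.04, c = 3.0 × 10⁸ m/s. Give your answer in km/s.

v_n = Zαc/n = 3 × 0.0073 × 3.0 × 10⁸ / 1
    = 6600 km/s

6600 km/s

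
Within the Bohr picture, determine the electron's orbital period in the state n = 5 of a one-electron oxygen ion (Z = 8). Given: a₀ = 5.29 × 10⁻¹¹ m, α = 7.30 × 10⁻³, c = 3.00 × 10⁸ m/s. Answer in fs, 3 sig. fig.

r = n²a₀/Z = 5²·5.29 × 10⁻¹¹/8 = 1.65 × 10⁻¹⁰ m
v = Zαc/n = 8·0.00730·3.00 × 10⁸/5 = 3.50 × 10⁶ m/s
T = 2πr/v = 2.96 × 10⁻¹⁶ s = 0.296 fs

0.296 fs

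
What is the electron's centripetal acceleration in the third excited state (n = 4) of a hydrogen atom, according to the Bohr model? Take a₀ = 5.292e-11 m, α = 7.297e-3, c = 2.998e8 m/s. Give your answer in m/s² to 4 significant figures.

r = n²a₀/Z = 8.467e-10 m, v = Zαc/n = 5.469e5 m/s
a = v²/r = (5.469e5)² / 8.467e-10 = 3.533e20 m/s²

3.533e20 m/s²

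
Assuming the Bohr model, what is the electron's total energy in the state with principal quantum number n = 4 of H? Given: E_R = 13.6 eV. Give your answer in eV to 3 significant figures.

-0.850 eV

E_n = −E_R·Z²/n² = −13.6 × 1²/4² = -0.850 eV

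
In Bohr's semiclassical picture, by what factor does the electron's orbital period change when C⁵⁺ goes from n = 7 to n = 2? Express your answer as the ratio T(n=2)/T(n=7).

8/343

T ∝ Z^-2 · n^3; with Z fixed, T ∝ n^3.
T(n=2)/T(n=7) = (2/7)^3 = 8/343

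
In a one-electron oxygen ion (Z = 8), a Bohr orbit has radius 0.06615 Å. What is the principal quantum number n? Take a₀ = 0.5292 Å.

r_n = n²a₀/Z ⇒ n² = rZ/a₀ = 0.06615 × 8 / 0.5292 ≈ 1.00
n = 1

1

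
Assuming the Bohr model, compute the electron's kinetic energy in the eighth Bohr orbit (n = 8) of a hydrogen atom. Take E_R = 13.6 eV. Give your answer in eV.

0.212 eV

For a Coulomb orbit the virial theorem gives K = −E_n.
E_n = −E_R·Z²/n², so K = E_R·Z²/n² = 13.6 × 1²/8² = 0.212 eV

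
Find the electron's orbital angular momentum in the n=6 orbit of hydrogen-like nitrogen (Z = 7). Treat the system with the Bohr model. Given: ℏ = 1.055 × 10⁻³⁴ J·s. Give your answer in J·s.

6.330 × 10⁻³⁴ J·s

L_n = nℏ = 6 × 1.055 × 10⁻³⁴ = 6.330 × 10⁻³⁴ J·s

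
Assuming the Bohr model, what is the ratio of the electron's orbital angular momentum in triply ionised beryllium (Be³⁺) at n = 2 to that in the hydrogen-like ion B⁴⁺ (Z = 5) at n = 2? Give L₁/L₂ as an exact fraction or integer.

L = nℏ is independent of Z.
L₁/L₂ = n₁/n₂ = 2/2 = 1

1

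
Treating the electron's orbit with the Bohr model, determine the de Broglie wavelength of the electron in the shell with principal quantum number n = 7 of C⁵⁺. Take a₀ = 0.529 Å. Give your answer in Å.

The Bohr quantisation condition is nλ = 2πr_n.
r_n = n²a₀/Z = 4.32 Å
λ = 2πr_n/n = 2π·4.32/7 = 3.88 Å

3.88 Å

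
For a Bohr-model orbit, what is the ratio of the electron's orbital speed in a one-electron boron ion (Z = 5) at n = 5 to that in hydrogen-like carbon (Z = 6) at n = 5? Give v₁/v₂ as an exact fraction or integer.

5/6

v ∝ Z^1 · n^-1
v₁/v₂ = (5/6)^1 · (5/5)^-1 = 5/6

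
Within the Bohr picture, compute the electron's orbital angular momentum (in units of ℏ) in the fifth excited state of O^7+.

L_n = nℏ, so L/ℏ = n = 6.

6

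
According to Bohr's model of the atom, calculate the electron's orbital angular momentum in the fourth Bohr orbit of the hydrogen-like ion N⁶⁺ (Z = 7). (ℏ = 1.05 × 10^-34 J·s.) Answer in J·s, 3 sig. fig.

L_n = nℏ = 4 × 1.05 × 10^-34 = 4.20 × 10^-34 J·s

4.20 × 10^-34 J·s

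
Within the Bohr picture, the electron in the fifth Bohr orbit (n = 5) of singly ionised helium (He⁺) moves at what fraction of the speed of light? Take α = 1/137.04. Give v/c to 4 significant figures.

0.002919

v_n = Zαc/n, so v/c = Zα/n = 2 × 0.007297 / 5 = 0.002919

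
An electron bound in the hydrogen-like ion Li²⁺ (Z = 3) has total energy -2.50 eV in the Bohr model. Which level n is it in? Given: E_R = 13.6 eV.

E_n = −E_R Z²/n² ⇒ n² = E_R Z²/(−E_n) = 13.6 × 3² / 2.50 ≈ 48.96
n = 7

7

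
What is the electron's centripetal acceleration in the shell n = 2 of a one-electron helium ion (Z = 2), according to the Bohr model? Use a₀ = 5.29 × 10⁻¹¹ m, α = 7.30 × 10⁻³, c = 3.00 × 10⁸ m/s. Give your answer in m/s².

r = n²a₀/Z = 1.06 × 10⁻¹⁰ m, v = Zαc/n = 2.19 × 10⁶ m/s
a = v²/r = (2.19 × 10⁶)² / 1.06 × 10⁻¹⁰ = 4.53 × 10²² m/s²

4.53 × 10²² m/s²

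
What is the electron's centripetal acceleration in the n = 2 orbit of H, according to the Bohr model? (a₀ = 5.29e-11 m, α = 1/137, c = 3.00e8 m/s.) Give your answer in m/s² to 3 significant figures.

5.67e21 m/s²

r = n²a₀/Z = 2.12e-10 m, v = Zαc/n = 1.09e6 m/s
a = v²/r = (1.09e6)² / 2.12e-10 = 5.67e21 m/s²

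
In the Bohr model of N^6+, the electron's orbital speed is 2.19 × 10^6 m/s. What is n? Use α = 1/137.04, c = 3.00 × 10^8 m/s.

v_n = Zαc/n ⇒ n = Zαc/v = 7 × 0.00730 × 3.00 × 10^8 / 2.19 × 10^6 ≈ 7.00
n = 7

7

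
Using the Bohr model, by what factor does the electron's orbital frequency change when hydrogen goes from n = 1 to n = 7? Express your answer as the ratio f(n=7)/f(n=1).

f ∝ Z^2 · n^-3; with Z fixed, f ∝ n^-3.
f(n=7)/f(n=1) = (7/1)^-3 = 1/343

1/343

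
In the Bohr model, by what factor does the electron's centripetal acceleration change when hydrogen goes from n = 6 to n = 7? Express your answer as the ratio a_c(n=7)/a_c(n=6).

1296/2401

a_c ∝ Z^3 · n^-4; with Z fixed, a_c ∝ n^-4.
a_c(n=7)/a_c(n=6) = (7/6)^-4 = 1296/2401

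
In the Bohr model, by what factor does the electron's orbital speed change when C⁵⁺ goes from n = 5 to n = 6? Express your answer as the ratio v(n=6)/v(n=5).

v ∝ Z^1 · n^-1; with Z fixed, v ∝ n^-1.
v(n=6)/v(n=5) = (6/5)^-1 = 5/6

5/6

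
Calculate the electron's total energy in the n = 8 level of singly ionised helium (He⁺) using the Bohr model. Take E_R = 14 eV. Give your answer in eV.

E_n = −E_R·Z²/n² = −14 × 2²/8² = -0.88 eV

-0.88 eV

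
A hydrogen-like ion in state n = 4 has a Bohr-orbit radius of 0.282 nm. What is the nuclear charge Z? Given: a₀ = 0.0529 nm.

r_n = n²a₀/Z ⇒ Z = n²a₀/r = 4² × 0.0529 / 0.282 ≈ 3.00
Z = 3

3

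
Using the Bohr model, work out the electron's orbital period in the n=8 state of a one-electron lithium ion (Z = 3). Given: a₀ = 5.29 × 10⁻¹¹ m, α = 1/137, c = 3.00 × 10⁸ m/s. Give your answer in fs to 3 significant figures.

r = n²a₀/Z = 8²·5.29 × 10⁻¹¹/3 = 1.13 × 10⁻⁹ m
v = Zαc/n = 3·0.00730·3.00 × 10⁸/8 = 8.21 × 10⁵ m/s
T = 2πr/v = 8.63 × 10⁻¹⁵ s = 8.63 fs

8.63 fs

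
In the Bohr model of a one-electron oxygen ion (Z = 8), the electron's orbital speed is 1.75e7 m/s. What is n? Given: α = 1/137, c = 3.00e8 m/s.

1

v_n = Zαc/n ⇒ n = Zαc/v = 8 × 0.00730 × 3.00e8 / 1.75e7 ≈ 1.00
n = 1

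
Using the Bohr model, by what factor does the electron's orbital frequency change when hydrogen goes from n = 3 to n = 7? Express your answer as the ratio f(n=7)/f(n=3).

f ∝ Z^2 · n^-3; with Z fixed, f ∝ n^-3.
f(n=7)/f(n=3) = (7/3)^-3 = 27/343

27/343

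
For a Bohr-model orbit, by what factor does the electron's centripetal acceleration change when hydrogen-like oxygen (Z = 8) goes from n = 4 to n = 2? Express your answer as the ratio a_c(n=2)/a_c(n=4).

16

a_c ∝ Z^3 · n^-4; with Z fixed, a_c ∝ n^-4.
a_c(n=2)/a_c(n=4) = (2/4)^-4 = 16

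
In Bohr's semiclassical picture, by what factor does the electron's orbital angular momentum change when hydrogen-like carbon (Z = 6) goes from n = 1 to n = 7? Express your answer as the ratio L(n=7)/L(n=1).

7

L = nℏ depends only on n, so L ∝ n.
L(n=7)/L(n=1) = (7/1)^1 = 7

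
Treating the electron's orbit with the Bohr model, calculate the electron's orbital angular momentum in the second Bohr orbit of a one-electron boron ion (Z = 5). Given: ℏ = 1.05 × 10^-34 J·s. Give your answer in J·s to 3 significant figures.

L_n = nℏ = 2 × 1.05 × 10^-34 = 2.10 × 10^-34 J·s

2.10 × 10^-34 J·s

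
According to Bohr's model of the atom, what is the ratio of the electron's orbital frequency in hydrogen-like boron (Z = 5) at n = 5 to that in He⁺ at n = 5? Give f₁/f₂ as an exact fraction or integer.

f ∝ Z^2 · n^-3
f₁/f₂ = (5/2)^2 · (5/5)^-3 = 25/4

25/4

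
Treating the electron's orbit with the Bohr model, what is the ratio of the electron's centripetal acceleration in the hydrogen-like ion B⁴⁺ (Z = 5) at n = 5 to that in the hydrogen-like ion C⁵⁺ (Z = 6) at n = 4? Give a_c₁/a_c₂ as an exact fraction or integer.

a_c ∝ Z^3 · n^-4
a_c₁/a_c₂ = (5/6)^3 · (5/4)^-4 = 32/135

32/135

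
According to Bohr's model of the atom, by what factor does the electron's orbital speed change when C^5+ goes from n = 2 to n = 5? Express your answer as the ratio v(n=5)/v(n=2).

v ∝ Z^1 · n^-1; with Z fixed, v ∝ n^-1.
v(n=5)/v(n=2) = (5/2)^-1 = 2/5

2/5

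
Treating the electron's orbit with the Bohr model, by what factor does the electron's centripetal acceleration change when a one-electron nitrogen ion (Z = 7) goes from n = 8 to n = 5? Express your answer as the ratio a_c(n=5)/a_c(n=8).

4096/625

a_c ∝ Z^3 · n^-4; with Z fixed, a_c ∝ n^-4.
a_c(n=5)/a_c(n=8) = (5/8)^-4 = 4096/625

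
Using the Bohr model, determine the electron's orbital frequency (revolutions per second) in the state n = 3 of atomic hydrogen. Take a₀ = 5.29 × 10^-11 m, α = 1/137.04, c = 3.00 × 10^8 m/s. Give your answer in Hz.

r = n²a₀/Z = 4.76 × 10^-10 m, v = Zαc/n = 7.30 × 10^5 m/s
f = v/(2πr) = 2.44 × 10^14 Hz

2.44 × 10^14 Hz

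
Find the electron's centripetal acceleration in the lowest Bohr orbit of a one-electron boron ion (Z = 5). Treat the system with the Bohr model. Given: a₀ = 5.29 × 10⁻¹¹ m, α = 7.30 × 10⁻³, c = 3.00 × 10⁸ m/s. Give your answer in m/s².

r = n²a₀/Z = 1.06 × 10⁻¹¹ m, v = Zαc/n = 1.09 × 10⁷ m/s
a = v²/r = (1.09 × 10⁷)² / 1.06 × 10⁻¹¹ = 1.13 × 10²⁵ m/s²

1.13 × 10²⁵ m/s²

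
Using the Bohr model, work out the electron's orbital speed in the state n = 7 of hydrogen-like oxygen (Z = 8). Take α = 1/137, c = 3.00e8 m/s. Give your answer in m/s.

v_n = Zαc/n = 8 × 0.00730 × 3.00e8 / 7
    = 2.50e6 m/s

2.50e6 m/s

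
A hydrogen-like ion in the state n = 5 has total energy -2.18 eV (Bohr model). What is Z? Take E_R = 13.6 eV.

E_n = −E_R Z²/n² ⇒ Z² = −E_n n²/E_R = 2.18 × 5² / 13.6 ≈ 4.01
Z = 2

2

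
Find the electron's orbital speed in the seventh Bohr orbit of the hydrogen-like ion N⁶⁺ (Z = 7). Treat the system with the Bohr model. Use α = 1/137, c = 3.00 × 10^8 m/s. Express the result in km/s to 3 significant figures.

2190 km/s

v_n = Zαc/n = 7 × 0.00730 × 3.00 × 10^8 / 7
    = 2190 km/s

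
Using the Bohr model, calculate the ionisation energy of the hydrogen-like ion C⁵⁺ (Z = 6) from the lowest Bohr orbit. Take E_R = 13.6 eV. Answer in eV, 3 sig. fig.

490 eV

E_n = −E_R·Z²/n² = −13.6 × 6²/1² eV = -490 eV
Ionisation energy = −E_n = 490 eV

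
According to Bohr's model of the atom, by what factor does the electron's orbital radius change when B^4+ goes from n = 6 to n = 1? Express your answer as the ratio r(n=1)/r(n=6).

1/36

r ∝ Z^-1 · n^2; with Z fixed, r ∝ n^2.
r(n=1)/r(n=6) = (1/6)^2 = 1/36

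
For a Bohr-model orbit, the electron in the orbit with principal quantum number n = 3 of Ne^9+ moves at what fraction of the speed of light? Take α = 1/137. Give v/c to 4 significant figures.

v_n = Zαc/n, so v/c = Zα/n = 10 × 0.007299 / 3 = 0.02433

0.02433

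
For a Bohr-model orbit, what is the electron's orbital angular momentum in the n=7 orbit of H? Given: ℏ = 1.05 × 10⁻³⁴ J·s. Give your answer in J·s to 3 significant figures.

7.35 × 10⁻³⁴ J·s

L_n = nℏ = 7 × 1.05 × 10⁻³⁴ = 7.35 × 10⁻³⁴ J·s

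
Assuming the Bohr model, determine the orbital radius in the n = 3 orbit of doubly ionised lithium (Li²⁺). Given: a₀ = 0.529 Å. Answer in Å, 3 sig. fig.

r_n = n²a₀/Z = 3² × 0.529 / 3
    = 9 × 0.529 / 3 = 1.59 Å

1.59 Å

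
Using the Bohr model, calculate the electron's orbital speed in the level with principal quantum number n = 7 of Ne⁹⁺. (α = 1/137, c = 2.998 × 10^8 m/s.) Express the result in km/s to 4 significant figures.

3126 km/s

v_n = Zαc/n = 10 × 0.007299 × 2.998 × 10^8 / 7
    = 3126 km/s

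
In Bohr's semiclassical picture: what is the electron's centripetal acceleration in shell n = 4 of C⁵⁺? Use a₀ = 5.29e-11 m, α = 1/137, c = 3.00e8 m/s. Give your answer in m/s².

7.65e22 m/s²

r = n²a₀/Z = 1.41e-10 m, v = Zαc/n = 3.28e6 m/s
a = v²/r = (3.28e6)² / 1.41e-10 = 7.65e22 m/s²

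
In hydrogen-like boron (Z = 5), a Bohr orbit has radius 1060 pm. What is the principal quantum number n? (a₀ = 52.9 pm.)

r_n = n²a₀/Z ⇒ n² = rZ/a₀ = 1060 × 5 / 52.9 ≈ 100.19
n = 10

10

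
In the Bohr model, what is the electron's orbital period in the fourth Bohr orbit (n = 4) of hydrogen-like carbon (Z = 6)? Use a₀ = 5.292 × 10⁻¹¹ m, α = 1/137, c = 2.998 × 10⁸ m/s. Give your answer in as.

270.1 as

r = n²a₀/Z = 4²·5.292 × 10⁻¹¹/6 = 1.411 × 10⁻¹⁰ m
v = Zαc/n = 6·0.007299·2.998 × 10⁸/4 = 3.282 × 10⁶ m/s
T = 2πr/v = 2.701 × 10⁻¹⁶ s = 270.1 as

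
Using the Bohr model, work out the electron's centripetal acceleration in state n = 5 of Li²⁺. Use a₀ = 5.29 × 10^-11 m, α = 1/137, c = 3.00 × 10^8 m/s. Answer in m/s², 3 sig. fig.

r = n²a₀/Z = 4.41 × 10^-10 m, v = Zαc/n = 1.31 × 10^6 m/s
a = v²/r = (1.31 × 10^6)² / 4.41 × 10^-10 = 3.92 × 10^21 m/s²

3.92 × 10^21 m/s²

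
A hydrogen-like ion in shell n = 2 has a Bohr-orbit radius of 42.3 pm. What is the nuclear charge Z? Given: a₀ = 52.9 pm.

r_n = n²a₀/Z ⇒ Z = n²a₀/r = 2² × 52.9 / 42.3 ≈ 5.00
Z = 5

5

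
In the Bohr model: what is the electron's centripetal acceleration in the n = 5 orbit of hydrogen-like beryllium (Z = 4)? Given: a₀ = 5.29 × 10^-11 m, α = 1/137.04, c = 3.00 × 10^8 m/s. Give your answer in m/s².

9.28 × 10^21 m/s²

r = n²a₀/Z = 3.31 × 10^-10 m, v = Zαc/n = 1.75 × 10^6 m/s
a = v²/r = (1.75 × 10^6)² / 3.31 × 10^-10 = 9.28 × 10^21 m/s²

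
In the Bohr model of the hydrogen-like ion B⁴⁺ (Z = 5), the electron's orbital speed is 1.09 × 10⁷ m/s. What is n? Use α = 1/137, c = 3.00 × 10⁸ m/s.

v_n = Zαc/n ⇒ n = Zαc/v = 5 × 0.00730 × 3.00 × 10⁸ / 1.09 × 10⁷ ≈ 1.00
n = 1

1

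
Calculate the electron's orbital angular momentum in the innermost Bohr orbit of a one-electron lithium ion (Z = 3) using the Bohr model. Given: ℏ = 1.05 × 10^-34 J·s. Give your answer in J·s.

L_n = nℏ = 1 × 1.05 × 10^-34 = 1.05 × 10^-34 J·s

1.05 × 10^-34 J·s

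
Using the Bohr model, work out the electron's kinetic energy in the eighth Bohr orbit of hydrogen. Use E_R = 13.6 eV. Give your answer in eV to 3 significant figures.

0.212 eV

For a Coulomb orbit the virial theorem gives K = −E_n.
E_n = −E_R·Z²/n², so K = E_R·Z²/n² = 13.6 × 1²/8² = 0.212 eV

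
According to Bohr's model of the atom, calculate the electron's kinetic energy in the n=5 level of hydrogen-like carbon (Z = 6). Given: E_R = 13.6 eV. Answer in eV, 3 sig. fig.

19.6 eV

For a Coulomb orbit the virial theorem gives K = −E_n.
E_n = −E_R·Z²/n², so K = E_R·Z²/n² = 13.6 × 6²/5² = 19.6 eV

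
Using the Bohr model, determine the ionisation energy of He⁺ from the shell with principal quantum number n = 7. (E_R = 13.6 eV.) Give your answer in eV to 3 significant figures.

1.11 eV

E_n = −E_R·Z²/n² = −13.6 × 2²/7² eV = -1.11 eV
Ionisation energy = −E_n = 1.11 eV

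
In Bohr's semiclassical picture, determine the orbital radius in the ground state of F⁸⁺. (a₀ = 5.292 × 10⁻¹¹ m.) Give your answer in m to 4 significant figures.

r_n = n²a₀/Z = 1² × 5.292 × 10⁻¹¹ / 9
    = 1 × 5.292 × 10⁻¹¹ / 9 = 5.880 × 10⁻¹² m

5.880 × 10⁻¹² m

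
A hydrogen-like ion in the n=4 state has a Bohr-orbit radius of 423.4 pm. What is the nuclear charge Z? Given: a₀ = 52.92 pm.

r_n = n²a₀/Z ⇒ Z = n²a₀/r = 4² × 52.92 / 423.4 ≈ 2.00
Z = 2

2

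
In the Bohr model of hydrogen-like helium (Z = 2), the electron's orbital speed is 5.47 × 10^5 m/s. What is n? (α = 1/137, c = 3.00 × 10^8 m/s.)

v_n = Zαc/n ⇒ n = Zαc/v = 2 × 0.00730 × 3.00 × 10^8 / 5.47 × 10^5 ≈ 8.01
n = 8

8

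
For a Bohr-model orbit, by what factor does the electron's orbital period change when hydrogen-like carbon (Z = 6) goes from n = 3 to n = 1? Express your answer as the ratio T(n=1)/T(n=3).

T ∝ Z^-2 · n^3; with Z fixed, T ∝ n^3.
T(n=1)/T(n=3) = (1/3)^3 = 1/27

1/27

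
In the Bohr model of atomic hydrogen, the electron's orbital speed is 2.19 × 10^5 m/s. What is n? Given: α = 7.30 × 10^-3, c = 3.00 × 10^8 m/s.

10

v_n = Zαc/n ⇒ n = Zαc/v = 1 × 0.00730 × 3.00 × 10^8 / 2.19 × 10^5 ≈ 10.00
n = 10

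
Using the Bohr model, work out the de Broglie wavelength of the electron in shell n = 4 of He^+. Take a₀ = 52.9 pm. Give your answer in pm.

The Bohr quantisation condition is nλ = 2πr_n.
r_n = n²a₀/Z = 423 pm
λ = 2πr_n/n = 2π·423/4 = 665 pm

665 pm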